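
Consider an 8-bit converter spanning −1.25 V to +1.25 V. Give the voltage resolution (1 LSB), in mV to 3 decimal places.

Full-scale span = 2.5 V.
LSB = 2.5 / 2^8 = 2.5 / 256 = 0.00976562 V = 9.766 mV.

9.766 mV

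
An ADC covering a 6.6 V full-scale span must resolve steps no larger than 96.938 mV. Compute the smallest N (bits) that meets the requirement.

7 bits

Number of steps required ≥ 6.6 V / 96.938 mV = 68.08.
Need 2^N ≥ 68.08; 2^6 = 64, 2^7 = 128.
Minimum N = 7.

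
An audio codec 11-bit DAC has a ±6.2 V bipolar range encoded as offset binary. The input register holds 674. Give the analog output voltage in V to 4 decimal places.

LSB = 12.4 V / 2^11 = 6.055 mV.
V_out = (−6.2) + 674 × 0.00605469 V = -2.11914 V.

-2.1191 V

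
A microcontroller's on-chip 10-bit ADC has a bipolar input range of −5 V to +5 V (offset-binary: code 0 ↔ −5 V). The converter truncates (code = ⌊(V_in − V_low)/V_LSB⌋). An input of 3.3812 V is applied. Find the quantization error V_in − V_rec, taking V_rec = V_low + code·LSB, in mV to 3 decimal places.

2.294 mV

One LSB is 10 V / 1024 = 9.766 mV.
(V_in − V_low)/LSB = (3.3812 − (−5))/0.00976562 = 858.2349 → code 858 (floor).
Reconstructed: 3.3789062 V.
V_in − V_rec = 0.00229375 V = 2.294 mV.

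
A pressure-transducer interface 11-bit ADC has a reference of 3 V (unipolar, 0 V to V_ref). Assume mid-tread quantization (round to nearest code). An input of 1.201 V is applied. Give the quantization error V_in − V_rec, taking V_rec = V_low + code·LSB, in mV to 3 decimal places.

LSB = 3/2^11 = 1.465 mV.
(1.201 − 0)/0.00146484 = 819.8827; round gives code 820.
Code 820 maps back to 0 + 820×0.00146484 V = 1.2011719 V.
Difference: -0.000171875 V → -0.172 mV.

-0.172 mV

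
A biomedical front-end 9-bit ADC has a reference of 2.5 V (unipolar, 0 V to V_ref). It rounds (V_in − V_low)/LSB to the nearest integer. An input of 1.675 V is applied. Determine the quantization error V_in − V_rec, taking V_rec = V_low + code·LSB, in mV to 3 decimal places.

LSB = 2.5/2^9 = 4.883 mV.
(1.675 − 0)/0.00488281 = 343.0400; round gives code 343.
V_rec = 0 + 343·0.00488281 = 1.6748047 V.
Error = 1.675 − 1.6748047 = 0.000195313 V = 0.195 mV.

0.195 mV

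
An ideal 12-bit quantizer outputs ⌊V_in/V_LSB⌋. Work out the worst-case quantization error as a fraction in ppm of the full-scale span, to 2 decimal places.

244.14 ppm

Truncating → worst-case error = 1 LSB = V_FS/2^12, so 1e+06/4096 = 244.141 ppm of full scale.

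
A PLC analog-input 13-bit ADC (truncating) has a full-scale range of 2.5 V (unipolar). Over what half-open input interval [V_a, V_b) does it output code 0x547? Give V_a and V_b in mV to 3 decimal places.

[412.292 mV, 412.598 mV)

LSB = 2.5/2^13 = 305.18 µV.
Code 0x547 = 1351 decimal.
V_a = V_low + 1351·LSB = 0.412292 V; V_b = V_low + 1352·LSB = 0.412598 V.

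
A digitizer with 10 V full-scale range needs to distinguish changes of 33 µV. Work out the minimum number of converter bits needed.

Number of steps required ≥ 10 V / 33 µV = 303030.30.
Need 2^N ≥ 303030.30; 2^18 = 262144, 2^19 = 524288.
Minimum N = 19.

19 bits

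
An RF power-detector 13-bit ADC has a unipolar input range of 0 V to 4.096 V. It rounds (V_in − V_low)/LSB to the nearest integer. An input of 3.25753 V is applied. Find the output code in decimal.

code 6515

Full-scale span = 4.096 V; LSB = 4.096/2^13 = 0.500 mV.
(V_in − V_low)/LSB = (3.25753 − 0) / 0.0005 = 6515.060.
Round → code 6515.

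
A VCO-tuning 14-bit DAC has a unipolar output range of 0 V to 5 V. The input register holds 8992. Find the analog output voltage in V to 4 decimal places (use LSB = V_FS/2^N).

LSB = 5 V / 2^14 = 305.18 µV.
V_out = 0 + 8992 × 0.000305176 V = 2.74414 V.

2.7441 V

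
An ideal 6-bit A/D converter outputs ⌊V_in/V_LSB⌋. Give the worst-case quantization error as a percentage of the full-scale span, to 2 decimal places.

Truncating → worst-case error = 1 LSB = V_FS/2^6, so 100/64 = 1.5625 % of full scale.

1.56 %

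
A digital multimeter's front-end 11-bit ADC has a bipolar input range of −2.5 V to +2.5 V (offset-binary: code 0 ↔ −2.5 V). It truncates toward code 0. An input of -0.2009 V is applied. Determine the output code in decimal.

Full-scale span = 5 V; LSB = 5/2^11 = 2.441 mV.
Input sits at 941.711 steps above V_low.
⌊·⌋(941.711) = 941.

code 941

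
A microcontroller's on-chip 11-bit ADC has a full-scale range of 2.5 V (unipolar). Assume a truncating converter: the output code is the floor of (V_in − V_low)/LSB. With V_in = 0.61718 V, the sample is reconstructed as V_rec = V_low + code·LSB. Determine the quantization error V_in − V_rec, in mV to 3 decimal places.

0.725 mV

One LSB is 2.5 V / 2048 = 1.221 mV.
(V_in − V_low)/LSB = (0.61718 − 0)/0.0012207 = 505.5939 → code 505 (floor).
Code 505 maps back to 0 + 505×0.0012207 V = 0.61645508 V.
Difference: 0.000724922 V → 0.725 mV.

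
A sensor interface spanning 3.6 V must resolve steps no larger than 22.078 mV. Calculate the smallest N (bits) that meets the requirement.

8 bits

Number of steps required ≥ 3.6 V / 22.078 mV = 163.06.
Need 2^N ≥ 163.06; 2^7 = 128, 2^8 = 256.
Minimum N = 8.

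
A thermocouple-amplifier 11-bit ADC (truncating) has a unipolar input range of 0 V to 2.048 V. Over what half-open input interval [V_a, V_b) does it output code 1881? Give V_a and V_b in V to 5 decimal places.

LSB = 2.048/2^11 = 1.000 mV.
V_a = V_low + 1881·LSB = 1.881 V; V_b = V_low + 1882·LSB = 1.882 V.

[1.88100 V, 1.88200 V)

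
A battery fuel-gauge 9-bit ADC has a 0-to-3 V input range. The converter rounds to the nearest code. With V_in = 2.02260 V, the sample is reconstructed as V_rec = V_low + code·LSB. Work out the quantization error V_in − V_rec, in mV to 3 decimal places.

One LSB is 3 V / 512 = 5.859 mV.
(2.02260 − 0)/0.00585938 = 345.1904; round gives code 345.
V_rec = 0 + 345·0.00585938 = 2.0214844 V.
V_in − V_rec = 0.00111563 V = 1.116 mV.

1.116 mV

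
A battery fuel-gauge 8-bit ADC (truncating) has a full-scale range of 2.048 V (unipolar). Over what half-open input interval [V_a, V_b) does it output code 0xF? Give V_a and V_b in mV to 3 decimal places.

[120.000 mV, 128.000 mV)

LSB = 2.048/2^8 = 8.000 mV.
Code 0xF = 15 decimal.
V_a = V_low + 15·LSB = 0.12 V; V_b = V_low + 16·LSB = 0.128 V.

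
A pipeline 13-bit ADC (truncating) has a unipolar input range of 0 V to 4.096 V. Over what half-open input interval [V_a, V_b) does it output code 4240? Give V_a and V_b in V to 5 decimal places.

[2.12000 V, 2.12050 V)

LSB = 4.096/2^13 = 0.500 mV.
V_a = V_low + 4240·LSB = 2.12 V; V_b = V_low + 4241·LSB = 2.1205 V.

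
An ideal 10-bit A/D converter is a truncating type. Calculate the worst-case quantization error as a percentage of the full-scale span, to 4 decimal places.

0.0977 %

Truncating → worst-case error = 1 LSB = V_FS/2^10, so 100/1024 = 0.0976562 % of full scale.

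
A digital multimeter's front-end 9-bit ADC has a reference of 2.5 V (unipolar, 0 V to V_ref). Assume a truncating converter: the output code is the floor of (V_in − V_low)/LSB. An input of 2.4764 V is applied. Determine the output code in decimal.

LSB = 2.5 V / 512 = 4.883 mV.
Input sits at 507.167 steps above V_low.
⌊·⌋(507.167) = 507.

code 507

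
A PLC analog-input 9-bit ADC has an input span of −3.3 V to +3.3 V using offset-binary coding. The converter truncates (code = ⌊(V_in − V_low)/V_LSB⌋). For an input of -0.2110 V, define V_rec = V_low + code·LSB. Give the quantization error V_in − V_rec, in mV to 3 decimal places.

One LSB is 6.6 V / 512 = 12.891 mV.
(-0.2110 − (−3.3))/0.0128906 = 239.6315; ⌊·⌋ gives code 239.
Code 239 maps back to (−3.3) + 239×0.0128906 V = -0.21914063 V.
Difference: 0.00814063 V → 8.141 mV.

8.141 mV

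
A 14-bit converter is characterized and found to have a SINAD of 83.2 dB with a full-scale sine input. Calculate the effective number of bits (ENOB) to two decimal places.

ENOB = (SINAD − 1.76) / 6.02 = (83.2 − 1.76)/6.02 = 13.528.

13.53 bits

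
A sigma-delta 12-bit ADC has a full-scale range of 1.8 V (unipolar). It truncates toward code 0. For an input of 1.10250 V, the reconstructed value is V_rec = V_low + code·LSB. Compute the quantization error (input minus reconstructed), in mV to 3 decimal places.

0.352 mV

Step size: 1.8 V ÷ 2^12 = 439.45 µV.
Scaled input = 2508.8000 LSBs, so code = 2508.
V_rec = 0 + 2508·0.000439453 = 1.1021484 V.
V_in − V_rec = 0.000351562 V = 0.352 mV.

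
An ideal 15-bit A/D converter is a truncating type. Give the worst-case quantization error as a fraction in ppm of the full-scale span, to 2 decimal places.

30.52 ppm

Truncating → worst-case error = 1 LSB = V_FS/2^15, so 1e+06/32768 = 30.5176 ppm of full scale.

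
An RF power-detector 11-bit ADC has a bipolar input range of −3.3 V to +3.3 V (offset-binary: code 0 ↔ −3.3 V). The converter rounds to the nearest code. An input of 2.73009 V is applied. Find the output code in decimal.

LSB = 6.6 V / 2048 = 3.223 mV.
Input sits at 1871.155 steps above V_low.
Round → code 1871.

code 1871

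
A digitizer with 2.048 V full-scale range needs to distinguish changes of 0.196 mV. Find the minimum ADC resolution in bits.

Number of steps required ≥ 2.048 V / 0.196 mV = 10448.98.
Need 2^N ≥ 10448.98; 2^13 = 8192, 2^14 = 16384.
Minimum N = 14.

14 bits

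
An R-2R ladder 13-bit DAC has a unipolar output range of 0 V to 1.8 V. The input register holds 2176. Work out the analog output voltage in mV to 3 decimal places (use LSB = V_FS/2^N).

478.125 mV

LSB = 1.8 V / 2^13 = 219.73 µV.
V_out = 0 + 2176 × 0.000219727 V = 0.478125 V.
= 478.125 mV.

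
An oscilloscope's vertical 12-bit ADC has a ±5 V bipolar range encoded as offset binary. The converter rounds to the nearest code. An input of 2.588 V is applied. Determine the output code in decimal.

With 4096 levels over 10 V, one step is 2.441 mV.
(V_in − V_low)/LSB = (2.588 − (−5)) / 0.00244141 = 3108.045.
So the output code is 3108.

code 3108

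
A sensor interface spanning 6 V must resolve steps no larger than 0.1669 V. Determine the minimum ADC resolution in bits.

6 bits

Number of steps required ≥ 6 V / 0.1669 V = 35.95.
Need 2^N ≥ 35.95; 2^5 = 32, 2^6 = 64.
Minimum N = 6.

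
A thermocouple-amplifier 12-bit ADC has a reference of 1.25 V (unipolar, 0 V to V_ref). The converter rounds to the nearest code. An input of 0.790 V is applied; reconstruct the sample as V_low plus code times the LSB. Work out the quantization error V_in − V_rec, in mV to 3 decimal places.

Step size: 1.25 V ÷ 2^12 = 305.18 µV.
Scaled input = 2588.6720 LSBs, so code = 2589.
V_rec = 0 + 2589·0.000305176 = 0.7901001 V.
Error = 0.790 − 0.7901001 = -0.000100098 V = -0.100 mV.

-0.100 mV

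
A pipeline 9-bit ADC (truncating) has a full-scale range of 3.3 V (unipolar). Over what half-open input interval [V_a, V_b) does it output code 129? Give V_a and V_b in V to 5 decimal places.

LSB = 3.3/2^9 = 6.445 mV.
V_a = V_low + 129·LSB = 0.831445 V; V_b = V_low + 130·LSB = 0.837891 V.

[0.83145 V, 0.83789 V)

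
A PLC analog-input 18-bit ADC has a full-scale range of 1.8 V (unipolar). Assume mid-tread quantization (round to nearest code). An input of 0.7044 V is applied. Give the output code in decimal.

code 102586

With 262144 levels over 1.8 V, one step is 6.87 µV.
(0.7044 − 0) / 6.86646e-06 = 102585.685 LSBs.
Round → code 102586.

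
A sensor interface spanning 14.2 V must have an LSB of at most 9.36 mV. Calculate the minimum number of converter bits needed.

Number of steps required ≥ 14.2 V / 9.36 mV = 1517.09.
Need 2^N ≥ 1517.09; 2^10 = 1024, 2^11 = 2048.
Minimum N = 11.

11 bits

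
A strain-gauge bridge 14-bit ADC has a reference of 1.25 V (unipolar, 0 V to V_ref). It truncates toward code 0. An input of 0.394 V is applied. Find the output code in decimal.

LSB = 1.25 V / 16384 = 76.29 µV.
(V_in − V_low)/LSB = (0.394 − 0) / 7.62939e-05 = 5164.237.
Floor → code 5164.

code 5164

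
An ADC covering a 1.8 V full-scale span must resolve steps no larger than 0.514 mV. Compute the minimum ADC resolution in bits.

12 bits

Number of steps required ≥ 1.8 V / 0.514 mV = 3501.95.
Need 2^N ≥ 3501.95; 2^11 = 2048, 2^12 = 4096.
Minimum N = 12.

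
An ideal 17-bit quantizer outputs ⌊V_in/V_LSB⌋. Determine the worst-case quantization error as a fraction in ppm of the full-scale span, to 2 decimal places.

7.63 ppm

Truncating → worst-case error = 1 LSB = V_FS/2^17, so 1e+06/131072 = 7.62939 ppm of full scale.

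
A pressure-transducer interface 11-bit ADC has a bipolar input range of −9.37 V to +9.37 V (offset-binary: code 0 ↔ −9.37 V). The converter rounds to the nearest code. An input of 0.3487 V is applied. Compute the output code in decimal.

With 2048 levels over 18.74 V, one step is 9.150 mV.
(0.3487 − (−9.37)) / 0.00915039 = 1062.108 LSBs.
Round → code 1062.

code 1062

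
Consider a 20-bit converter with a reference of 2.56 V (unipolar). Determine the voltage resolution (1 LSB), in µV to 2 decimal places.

Full-scale span = 2.56 V.
LSB = 2.56 / 2^20 = 2.56 / 1048576 = 2.44141e-06 V = 2.44 µV.

2.44 µV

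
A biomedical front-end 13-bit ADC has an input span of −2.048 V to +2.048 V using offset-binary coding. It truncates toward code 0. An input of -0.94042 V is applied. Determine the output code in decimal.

With 8192 levels over 4.096 V, one step is 0.500 mV.
Input sits at 2215.160 steps above V_low.
Floor → code 2215.

code 2215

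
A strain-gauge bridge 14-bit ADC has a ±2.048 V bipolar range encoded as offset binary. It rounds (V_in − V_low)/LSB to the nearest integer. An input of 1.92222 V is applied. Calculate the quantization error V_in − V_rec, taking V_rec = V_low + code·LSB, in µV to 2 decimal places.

One LSB is 4.096 V / 16384 = 250.00 µV.
Scaled input = 15880.8800 LSBs, so code = 15881.
Reconstructed: 1.92225 V.
V_in − V_rec = -3e-05 V = -30.00 µV.

-30.00 µV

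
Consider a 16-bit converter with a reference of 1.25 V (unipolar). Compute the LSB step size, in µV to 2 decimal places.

Full-scale span = 1.25 V.
LSB = 1.25 / 2^16 = 1.25 / 65536 = 1.90735e-05 V = 19.07 µV.

19.07 µV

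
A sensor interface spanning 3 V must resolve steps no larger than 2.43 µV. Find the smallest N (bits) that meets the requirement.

21 bits

Number of steps required ≥ 3 V / 2.43 µV = 1234567.90.
Need 2^N ≥ 1234567.90; 2^20 = 1048576, 2^21 = 2097152.
Minimum N = 21.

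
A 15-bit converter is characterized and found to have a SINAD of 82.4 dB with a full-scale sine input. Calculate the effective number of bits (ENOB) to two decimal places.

13.40 bits

ENOB = (SINAD − 1.76) / 6.02 = (82.4 − 1.76)/6.02 = 13.395.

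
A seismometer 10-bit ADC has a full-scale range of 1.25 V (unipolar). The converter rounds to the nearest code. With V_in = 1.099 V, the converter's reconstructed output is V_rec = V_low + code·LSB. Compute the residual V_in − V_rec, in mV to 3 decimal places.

Step size: 1.25 V ÷ 2^10 = 1.221 mV.
(1.099 − 0)/0.0012207 = 900.3008; round gives code 900.
Code 900 maps back to 0 + 900×0.0012207 V = 1.0986328 V.
Error = 1.099 − 1.0986328 = 0.000367188 V = 0.367 mV.

0.367 mV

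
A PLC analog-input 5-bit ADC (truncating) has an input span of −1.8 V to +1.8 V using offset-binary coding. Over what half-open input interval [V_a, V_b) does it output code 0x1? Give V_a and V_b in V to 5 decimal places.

[-1.68750 V, -1.57500 V)

LSB = 3.6/2^5 = 112.500 mV.
Code 0x1 = 1 decimal.
V_a = V_low + 1·LSB = -1.6875 V; V_b = V_low + 2·LSB = -1.575 V.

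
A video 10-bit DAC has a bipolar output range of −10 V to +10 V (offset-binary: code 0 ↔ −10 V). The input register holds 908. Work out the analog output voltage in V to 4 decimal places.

7.7344 V

LSB = 20 V / 2^10 = 19.531 mV.
V_out = (−10) + 908 × 0.0195312 V = 7.73438 V.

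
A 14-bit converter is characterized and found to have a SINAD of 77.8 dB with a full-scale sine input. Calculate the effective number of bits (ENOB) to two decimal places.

12.63 bits

ENOB = (SINAD − 1.76) / 6.02 = (77.8 − 1.76)/6.02 = 12.631.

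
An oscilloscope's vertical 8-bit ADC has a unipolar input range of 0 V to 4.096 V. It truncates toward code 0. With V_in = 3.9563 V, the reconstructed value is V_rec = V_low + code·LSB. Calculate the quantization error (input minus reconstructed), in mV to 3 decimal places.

LSB = 4.096/2^8 = 16.000 mV.
(V_in − V_low)/LSB = (3.9563 − 0)/0.016 = 247.2688 → code 247 (floor).
V_rec = 0 + 247·0.016 = 3.952 V.
Difference: 0.0043 V → 4.300 mV.

4.300 mV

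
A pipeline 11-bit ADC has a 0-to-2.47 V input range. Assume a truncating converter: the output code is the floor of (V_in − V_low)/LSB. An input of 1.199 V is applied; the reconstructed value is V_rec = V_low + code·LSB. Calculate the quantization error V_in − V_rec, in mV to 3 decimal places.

0.182 mV

LSB = 2.47/2^11 = 1.206 mV.
(1.199 − 0)/0.00120605 = 994.1506; ⌊·⌋ gives code 994.
V_rec = 0 + 994·0.00120605 = 1.1988184 V.
Difference: 0.000181641 V → 0.182 mV.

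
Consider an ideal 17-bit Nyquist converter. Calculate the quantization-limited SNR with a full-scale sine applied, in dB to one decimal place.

SNR ≈ 6.02·N + 1.76 dB = 6.02·17 + 1.76 = 104.10 dB.

104.1 dB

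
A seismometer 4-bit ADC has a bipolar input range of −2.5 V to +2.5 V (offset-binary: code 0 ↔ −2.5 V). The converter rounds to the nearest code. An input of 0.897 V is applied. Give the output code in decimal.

With 16 levels over 5 V, one step is 312.500 mV.
(V_in − V_low)/LSB = (0.897 − (−2.5)) / 0.3125 = 10.870.
So the output code is 11.

code 11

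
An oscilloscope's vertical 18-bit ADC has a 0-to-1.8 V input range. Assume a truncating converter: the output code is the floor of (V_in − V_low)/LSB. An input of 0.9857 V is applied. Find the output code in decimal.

code 143552

Full-scale span = 1.8 V; LSB = 1.8/2^18 = 6.87 µV.
Input sits at 143552.967 steps above V_low.
⌊·⌋(143552.967) = 143552.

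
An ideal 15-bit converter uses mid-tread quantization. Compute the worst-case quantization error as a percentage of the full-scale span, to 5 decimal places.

Rounding → worst-case error = ½ LSB = V_FS/2^16, so 100/65536 = 0.00152588 % of full scale.

0.00153 %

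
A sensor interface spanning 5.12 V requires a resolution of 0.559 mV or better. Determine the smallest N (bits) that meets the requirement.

14 bits

Number of steps required ≥ 5.12 V / 0.559 mV = 9159.21.
Need 2^N ≥ 9159.21; 2^13 = 8192, 2^14 = 16384.
Minimum N = 14.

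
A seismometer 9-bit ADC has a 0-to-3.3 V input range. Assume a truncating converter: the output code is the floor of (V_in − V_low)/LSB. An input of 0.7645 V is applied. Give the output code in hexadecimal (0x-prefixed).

code 0x76 (decimal 118)

With 512 levels over 3.3 V, one step is 6.445 mV.
(V_in − V_low)/LSB = (0.7645 − 0) / 0.00644531 = 118.613.
So the output code is 118.
In hexadecimal (0x-prefixed): 0x76.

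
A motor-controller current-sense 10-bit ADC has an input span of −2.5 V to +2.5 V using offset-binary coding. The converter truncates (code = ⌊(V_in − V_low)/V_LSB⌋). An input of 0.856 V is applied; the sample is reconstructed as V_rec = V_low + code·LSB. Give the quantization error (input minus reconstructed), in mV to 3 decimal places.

1.508 mV

LSB = 5/2^10 = 4.883 mV.
(0.856 − (−2.5))/0.00488281 = 687.3088; ⌊·⌋ gives code 687.
V_rec = (−2.5) + 687·0.00488281 = 0.85449219 V.
Difference: 0.00150781 V → 1.508 mV.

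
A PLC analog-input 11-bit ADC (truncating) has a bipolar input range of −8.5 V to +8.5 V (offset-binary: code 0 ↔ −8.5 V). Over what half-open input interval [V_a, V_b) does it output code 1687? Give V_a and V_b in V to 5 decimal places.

LSB = 17/2^11 = 8.301 mV.
V_a = V_low + 1687·LSB = 5.50342 V; V_b = V_low + 1688·LSB = 5.51172 V.

[5.50342 V, 5.51172 V)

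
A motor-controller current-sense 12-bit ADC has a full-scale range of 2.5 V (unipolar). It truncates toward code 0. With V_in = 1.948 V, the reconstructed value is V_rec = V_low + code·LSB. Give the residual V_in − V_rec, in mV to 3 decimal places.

0.368 mV

LSB = 2.5/2^12 = 0.610 mV.
(1.948 − 0)/0.000610352 = 3191.6032; ⌊·⌋ gives code 3191.
V_rec = 0 + 3191·0.000610352 = 1.9476318 V.
Error = 1.948 − 1.9476318 = 0.000368164 V = 0.368 mV.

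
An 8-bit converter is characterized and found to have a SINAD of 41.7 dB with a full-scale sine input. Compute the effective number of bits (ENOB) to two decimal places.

ENOB = (SINAD − 1.76) / 6.02 = (41.7 − 1.76)/6.02 = 6.635.

6.63 bits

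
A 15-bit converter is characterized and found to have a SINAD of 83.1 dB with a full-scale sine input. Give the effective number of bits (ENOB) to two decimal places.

ENOB = (SINAD − 1.76) / 6.02 = (83.1 − 1.76)/6.02 = 13.512.

13.51 bits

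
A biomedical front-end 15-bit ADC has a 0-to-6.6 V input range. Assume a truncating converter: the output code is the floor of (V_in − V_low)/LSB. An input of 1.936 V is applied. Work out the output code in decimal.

LSB = 6.6 V / 32768 = 201.42 µV.
(1.936 − 0) / 0.000201416 = 9611.947 LSBs.
Floor → code 9611.

code 9611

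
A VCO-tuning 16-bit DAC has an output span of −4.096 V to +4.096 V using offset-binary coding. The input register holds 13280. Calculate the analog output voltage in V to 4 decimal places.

-2.4360 V

LSB = 8.192 V / 2^16 = 125.00 µV.
V_out = (−4.096) + 13280 × 0.000125 V = -2.436 V.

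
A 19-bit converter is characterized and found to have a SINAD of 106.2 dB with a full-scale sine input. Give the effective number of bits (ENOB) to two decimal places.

ENOB = (SINAD − 1.76) / 6.02 = (106.2 − 1.76)/6.02 = 17.349.

17.35 bits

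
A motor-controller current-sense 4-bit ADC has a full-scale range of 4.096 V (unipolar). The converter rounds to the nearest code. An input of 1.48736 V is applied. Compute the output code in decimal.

With 16 levels over 4.096 V, one step is 256.000 mV.
(1.48736 − 0) / 0.256 = 5.810 LSBs.
So the output code is 6.

code 6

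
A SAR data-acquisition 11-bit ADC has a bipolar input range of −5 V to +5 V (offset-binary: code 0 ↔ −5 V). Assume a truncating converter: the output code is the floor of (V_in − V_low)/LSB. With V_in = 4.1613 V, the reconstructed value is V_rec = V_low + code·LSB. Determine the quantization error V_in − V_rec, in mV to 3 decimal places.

One LSB is 10 V / 2048 = 4.883 mV.
(V_in − V_low)/LSB = (4.1613 − (−5))/0.00488281 = 1876.2342 → code 1876 (floor).
Reconstructed: 4.1601562 V.
Difference: 0.00114375 V → 1.144 mV.

1.144 mV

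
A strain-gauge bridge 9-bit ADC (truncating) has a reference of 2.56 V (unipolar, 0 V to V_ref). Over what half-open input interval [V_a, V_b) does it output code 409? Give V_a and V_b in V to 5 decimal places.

[2.04500 V, 2.05000 V)

LSB = 2.56/2^9 = 5.000 mV.
V_a = V_low + 409·LSB = 2.045 V; V_b = V_low + 410·LSB = 2.05 V.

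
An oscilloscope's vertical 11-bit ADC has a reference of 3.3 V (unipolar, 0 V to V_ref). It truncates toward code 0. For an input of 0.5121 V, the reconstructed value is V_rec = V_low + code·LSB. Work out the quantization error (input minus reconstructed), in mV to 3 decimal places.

LSB = 3.3/2^11 = 1.611 mV.
Scaled input = 317.8124 LSBs, so code = 317.
Code 317 maps back to 0 + 317×0.00161133 V = 0.51079102 V.
V_in − V_rec = 0.00130898 V = 1.309 mV.

1.309 mV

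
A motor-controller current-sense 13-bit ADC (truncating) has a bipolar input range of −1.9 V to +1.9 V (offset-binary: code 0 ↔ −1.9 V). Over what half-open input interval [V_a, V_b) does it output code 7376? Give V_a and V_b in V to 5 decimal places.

LSB = 3.8/2^13 = 463.87 µV.
V_a = V_low + 7376·LSB = 1.52148 V; V_b = V_low + 7377·LSB = 1.52195 V.

[1.52148 V, 1.52195 V)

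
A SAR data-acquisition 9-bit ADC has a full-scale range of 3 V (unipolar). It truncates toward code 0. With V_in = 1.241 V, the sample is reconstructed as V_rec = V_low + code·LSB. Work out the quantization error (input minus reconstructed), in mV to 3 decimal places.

4.672 mV

Step size: 3 V ÷ 2^9 = 5.859 mV.
(V_in − V_low)/LSB = (1.241 − 0)/0.00585938 = 211.7973 → code 211 (floor).
V_rec = 0 + 211·0.00585938 = 1.2363281 V.
Difference: 0.00467187 V → 4.672 mV.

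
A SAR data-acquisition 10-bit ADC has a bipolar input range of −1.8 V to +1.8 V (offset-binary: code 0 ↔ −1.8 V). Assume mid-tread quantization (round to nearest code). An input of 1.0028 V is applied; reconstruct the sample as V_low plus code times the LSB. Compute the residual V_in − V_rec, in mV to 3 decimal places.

LSB = 3.6/2^10 = 3.516 mV.
Scaled input = 797.2409 LSBs, so code = 797.
Reconstructed: 1.0019531 V.
V_in − V_rec = 0.000846875 V = 0.847 mV.

0.847 mV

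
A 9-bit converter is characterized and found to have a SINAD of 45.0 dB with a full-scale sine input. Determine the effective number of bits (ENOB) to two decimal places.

ENOB = (SINAD − 1.76) / 6.02 = (45.0 − 1.76)/6.02 = 7.183.

7.18 bits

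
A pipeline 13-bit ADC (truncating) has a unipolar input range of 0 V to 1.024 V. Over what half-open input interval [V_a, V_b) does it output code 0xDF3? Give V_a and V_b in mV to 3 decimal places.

[446.375 mV, 446.500 mV)

LSB = 1.024/2^13 = 125.00 µV.
Code 0xDF3 = 3571 decimal.
V_a = V_low + 3571·LSB = 0.446375 V; V_b = V_low + 3572·LSB = 0.4465 V.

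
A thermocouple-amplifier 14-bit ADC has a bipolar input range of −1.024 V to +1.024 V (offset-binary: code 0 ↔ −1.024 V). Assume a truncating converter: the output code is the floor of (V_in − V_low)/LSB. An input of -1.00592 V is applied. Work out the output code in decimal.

Full-scale span = 2.048 V; LSB = 2.048/2^14 = 125.00 µV.
(V_in − V_low)/LSB = (-1.00592 − (−1.024)) / 0.000125 = 144.640.
So the output code is 144.

code 144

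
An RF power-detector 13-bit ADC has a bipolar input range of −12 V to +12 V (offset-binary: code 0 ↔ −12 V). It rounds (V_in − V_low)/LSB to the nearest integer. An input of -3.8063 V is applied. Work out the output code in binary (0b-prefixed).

With 8192 levels over 24 V, one step is 2.930 mV.
Input sits at 2796.783 steps above V_low.
Round → code 2797.
In binary (0b-prefixed): 0b101011101101.

code 0b101011101101 (decimal 2797)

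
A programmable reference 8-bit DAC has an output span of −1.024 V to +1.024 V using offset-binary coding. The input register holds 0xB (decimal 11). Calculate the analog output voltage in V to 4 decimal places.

LSB = 2.048 V / 2^8 = 8.000 mV.
Code 0xB = 11 decimal.
V_out = (−1.024) + 11 × 0.008 V = -0.936 V.

-0.9360 V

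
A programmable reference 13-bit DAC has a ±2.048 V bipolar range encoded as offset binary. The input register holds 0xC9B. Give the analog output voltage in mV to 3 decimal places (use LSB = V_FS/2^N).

LSB = 4.096 V / 2^13 = 0.500 mV.
Code 0xC9B = 3227 decimal.
V_out = (−2.048) + 3227 × 0.0005 V = -0.4345 V.
= -434.500 mV.

-434.500 mV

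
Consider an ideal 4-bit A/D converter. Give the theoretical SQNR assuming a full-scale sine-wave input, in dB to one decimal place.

SNR ≈ 6.02·N + 1.76 dB = 6.02·4 + 1.76 = 25.84 dB.

25.8 dB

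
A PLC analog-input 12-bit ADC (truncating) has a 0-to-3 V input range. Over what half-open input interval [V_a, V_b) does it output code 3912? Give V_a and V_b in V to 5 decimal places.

LSB = 3/2^12 = 0.732 mV.
V_a = V_low + 3912·LSB = 2.86523 V; V_b = V_low + 3913·LSB = 2.86597 V.

[2.86523 V, 2.86597 V)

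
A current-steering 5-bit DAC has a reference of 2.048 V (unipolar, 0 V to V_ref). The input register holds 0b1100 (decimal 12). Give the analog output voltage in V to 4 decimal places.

LSB = 2.048 V / 2^5 = 64.000 mV.
Code 0b1100 = 12 decimal.
V_out = 0 + 12 × 0.064 V = 0.768 V.

0.7680 V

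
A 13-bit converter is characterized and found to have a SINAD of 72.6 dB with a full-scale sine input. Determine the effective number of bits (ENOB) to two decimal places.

11.77 bits

ENOB = (SINAD − 1.76) / 6.02 = (72.6 − 1.76)/6.02 = 11.767.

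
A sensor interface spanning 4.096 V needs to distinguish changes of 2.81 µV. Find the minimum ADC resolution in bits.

21 bits

Number of steps required ≥ 4.096 V / 2.81 µV = 1457651.25.
Need 2^N ≥ 1457651.25; 2^20 = 1048576, 2^21 = 2097152.
Minimum N = 21.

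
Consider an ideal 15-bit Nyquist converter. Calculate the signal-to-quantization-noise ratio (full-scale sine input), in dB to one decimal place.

92.1 dB

SNR ≈ 6.02·N + 1.76 dB = 6.02·15 + 1.76 = 92.06 dB.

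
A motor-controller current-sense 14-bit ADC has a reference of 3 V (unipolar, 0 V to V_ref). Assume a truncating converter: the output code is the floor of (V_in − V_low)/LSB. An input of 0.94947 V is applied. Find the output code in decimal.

Full-scale span = 3 V; LSB = 3/2^14 = 183.11 µV.
(0.94947 − 0) / 0.000183105 = 5185.372 LSBs.
Floor → code 5185.

code 5185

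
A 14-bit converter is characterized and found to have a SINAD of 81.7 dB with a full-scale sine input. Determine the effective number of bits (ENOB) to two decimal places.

13.28 bits

ENOB = (SINAD − 1.76) / 6.02 = (81.7 − 1.76)/6.02 = 13.279.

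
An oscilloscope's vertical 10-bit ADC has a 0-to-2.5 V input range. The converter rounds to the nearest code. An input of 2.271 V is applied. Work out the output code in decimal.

code 930

With 1024 levels over 2.5 V, one step is 2.441 mV.
(V_in − V_low)/LSB = (2.271 − 0) / 0.00244141 = 930.202.
round(930.202) = 930.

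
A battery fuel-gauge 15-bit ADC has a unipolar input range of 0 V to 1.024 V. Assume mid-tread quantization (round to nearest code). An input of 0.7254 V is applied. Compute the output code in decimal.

LSB = 1.024 V / 32768 = 31.25 µV.
(V_in − V_low)/LSB = (0.7254 − 0) / 3.125e-05 = 23212.800.
So the output code is 23213.

code 23213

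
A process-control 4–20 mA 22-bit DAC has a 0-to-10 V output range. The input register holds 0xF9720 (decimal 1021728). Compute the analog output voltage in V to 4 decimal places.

2.4360 V

LSB = 10 V / 2^22 = 2.38 µV.
Code 0xF9720 = 1021728 decimal.
V_out = 0 + 1021728 × 2.38419e-06 V = 2.43599 V.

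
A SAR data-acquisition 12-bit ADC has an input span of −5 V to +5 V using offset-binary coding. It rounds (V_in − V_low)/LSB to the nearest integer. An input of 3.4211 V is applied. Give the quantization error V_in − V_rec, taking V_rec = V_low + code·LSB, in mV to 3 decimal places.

One LSB is 10 V / 4096 = 2.441 mV.
(3.4211 − (−5))/0.00244141 = 3449.2826; round gives code 3449.
V_rec = (−5) + 3449·0.00244141 = 3.4204102 V.
Difference: 0.000689844 V → 0.690 mV.

0.690 mV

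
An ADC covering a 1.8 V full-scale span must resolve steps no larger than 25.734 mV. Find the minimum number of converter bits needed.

7 bits

Number of steps required ≥ 1.8 V / 25.734 mV = 69.95.
Need 2^N ≥ 69.95; 2^6 = 64, 2^7 = 128.
Minimum N = 7.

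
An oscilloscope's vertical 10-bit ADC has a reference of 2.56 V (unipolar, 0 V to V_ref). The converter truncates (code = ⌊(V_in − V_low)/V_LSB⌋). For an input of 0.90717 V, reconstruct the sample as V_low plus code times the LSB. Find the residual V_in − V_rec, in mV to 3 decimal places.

Step size: 2.56 V ÷ 2^10 = 2.500 mV.
Scaled input = 362.8680 LSBs, so code = 362.
Reconstructed: 0.905 V.
Error = 0.90717 − 0.905 = 0.00217 V = 2.170 mV.

2.170 mV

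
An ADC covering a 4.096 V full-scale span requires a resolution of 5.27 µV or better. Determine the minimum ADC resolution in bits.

Number of steps required ≥ 4.096 V / 5.27 µV = 777229.60.
Need 2^N ≥ 777229.60; 2^19 = 524288, 2^20 = 1048576.
Minimum N = 20.

20 bits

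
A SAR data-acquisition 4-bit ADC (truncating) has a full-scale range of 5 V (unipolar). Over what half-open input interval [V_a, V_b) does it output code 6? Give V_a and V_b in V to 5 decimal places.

LSB = 5/2^4 = 312.500 mV.
V_a = V_low + 6·LSB = 1.875 V; V_b = V_low + 7·LSB = 2.1875 V.

[1.87500 V, 2.18750 V)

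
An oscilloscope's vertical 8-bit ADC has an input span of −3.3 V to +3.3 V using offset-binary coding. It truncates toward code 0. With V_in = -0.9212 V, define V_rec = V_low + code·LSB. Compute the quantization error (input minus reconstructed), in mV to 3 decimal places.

6.925 mV

LSB = 6.6/2^8 = 25.781 mV.
Scaled input = 92.2686 LSBs, so code = 92.
Code 92 maps back to (−3.3) + 92×0.0257812 V = -0.928125 V.
V_in − V_rec = 0.006925 V = 6.925 mV.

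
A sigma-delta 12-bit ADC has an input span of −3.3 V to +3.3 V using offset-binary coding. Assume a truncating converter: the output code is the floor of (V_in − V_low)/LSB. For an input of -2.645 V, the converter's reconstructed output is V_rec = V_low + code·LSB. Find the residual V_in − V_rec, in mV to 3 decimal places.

Step size: 6.6 V ÷ 2^12 = 1.611 mV.
Scaled input = 406.4970 LSBs, so code = 406.
Reconstructed: -2.6458008 V.
Difference: 0.000800781 V → 0.801 mV.

0.801 mV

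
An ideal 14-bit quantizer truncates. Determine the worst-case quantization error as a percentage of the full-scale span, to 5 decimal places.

Truncating → worst-case error = 1 LSB = V_FS/2^14, so 100/16384 = 0.00610352 % of full scale.

0.00610 %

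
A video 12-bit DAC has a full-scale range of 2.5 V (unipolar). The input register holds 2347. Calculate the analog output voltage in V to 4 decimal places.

1.4325 V

LSB = 2.5 V / 2^12 = 0.610 mV.
V_out = 0 + 2347 × 0.000610352 V = 1.4325 V.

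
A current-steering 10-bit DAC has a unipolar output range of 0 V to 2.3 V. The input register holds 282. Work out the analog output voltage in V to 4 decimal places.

0.6334 V

LSB = 2.3 V / 2^10 = 2.246 mV.
V_out = 0 + 282 × 0.00224609 V = 0.633398 V.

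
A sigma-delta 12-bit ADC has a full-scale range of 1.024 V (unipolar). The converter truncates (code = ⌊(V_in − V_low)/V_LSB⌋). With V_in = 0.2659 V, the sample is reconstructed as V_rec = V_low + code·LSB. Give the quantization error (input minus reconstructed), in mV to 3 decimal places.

0.150 mV

One LSB is 1.024 V / 4096 = 250.00 µV.
(V_in − V_low)/LSB = (0.2659 − 0)/0.00025 = 1063.6000 → code 1063 (floor).
V_rec = 0 + 1063·0.00025 = 0.26575 V.
Error = 0.2659 − 0.26575 = 0.00015 V = 0.150 mV.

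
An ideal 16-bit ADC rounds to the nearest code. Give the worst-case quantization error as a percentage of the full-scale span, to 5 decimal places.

0.00076 %

Rounding → worst-case error = ½ LSB = V_FS/2^17, so 100/131072 = 0.000762939 % of full scale.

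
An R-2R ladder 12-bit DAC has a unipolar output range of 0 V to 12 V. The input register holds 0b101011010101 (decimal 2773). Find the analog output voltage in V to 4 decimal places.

LSB = 12 V / 2^12 = 2.930 mV.
Code 0b101011010101 = 2773 decimal.
V_out = 0 + 2773 × 0.00292969 V = 8.12402 V.

8.1240 V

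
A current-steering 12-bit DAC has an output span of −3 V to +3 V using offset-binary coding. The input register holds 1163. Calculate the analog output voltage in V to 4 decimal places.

LSB = 6 V / 2^12 = 1.465 mV.
V_out = (−3) + 1163 × 0.00146484 V = -1.29639 V.

-1.2964 V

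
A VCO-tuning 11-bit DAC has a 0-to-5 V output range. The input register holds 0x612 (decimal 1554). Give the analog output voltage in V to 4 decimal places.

3.7939 V

LSB = 5 V / 2^11 = 2.441 mV.
Code 0x612 = 1554 decimal.
V_out = 0 + 1554 × 0.00244141 V = 3.79395 V.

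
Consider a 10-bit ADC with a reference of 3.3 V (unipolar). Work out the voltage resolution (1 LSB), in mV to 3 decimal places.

3.223 mV

Full-scale span = 3.3 V.
LSB = 3.3 / 2^10 = 3.3 / 1024 = 0.00322266 V = 3.223 mV.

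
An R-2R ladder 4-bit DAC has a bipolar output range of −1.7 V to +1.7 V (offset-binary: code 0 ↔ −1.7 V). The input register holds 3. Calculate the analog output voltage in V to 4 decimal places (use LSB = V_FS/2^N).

-1.0625 V

LSB = 3.4 V / 2^4 = 212.500 mV.
V_out = (−1.7) + 3 × 0.2125 V = -1.0625 V.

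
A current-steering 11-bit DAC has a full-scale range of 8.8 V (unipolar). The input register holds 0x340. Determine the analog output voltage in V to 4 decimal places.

3.5750 V

LSB = 8.8 V / 2^11 = 4.297 mV.
Code 0x340 = 832 decimal.
V_out = 0 + 832 × 0.00429688 V = 3.575 V.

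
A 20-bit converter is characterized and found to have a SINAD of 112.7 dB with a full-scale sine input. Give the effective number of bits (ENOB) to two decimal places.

ENOB = (SINAD − 1.76) / 6.02 = (112.7 − 1.76)/6.02 = 18.429.

18.43 bits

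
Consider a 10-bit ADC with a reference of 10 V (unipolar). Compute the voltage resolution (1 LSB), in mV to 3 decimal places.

9.766 mV

Full-scale span = 10 V.
LSB = 10 / 2^10 = 10 / 1024 = 0.00976562 V = 9.766 mV.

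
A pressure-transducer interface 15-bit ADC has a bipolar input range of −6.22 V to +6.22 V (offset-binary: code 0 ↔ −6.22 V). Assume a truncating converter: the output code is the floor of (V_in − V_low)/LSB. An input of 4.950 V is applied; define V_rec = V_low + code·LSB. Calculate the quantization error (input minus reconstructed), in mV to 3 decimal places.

0.271 mV

LSB = 12.44/2^15 = 379.64 µV.
(4.950 − (−6.22))/0.000379639 = 29422.7138; ⌊·⌋ gives code 29422.
Reconstructed: 4.949729 V.
Error = 4.950 − 4.949729 = 0.000270996 V = 0.271 mV.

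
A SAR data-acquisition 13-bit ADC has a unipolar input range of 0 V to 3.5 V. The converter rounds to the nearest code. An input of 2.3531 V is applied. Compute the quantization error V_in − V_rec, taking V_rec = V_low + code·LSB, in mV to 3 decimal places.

-0.171 mV

One LSB is 3.5 V / 8192 = 427.25 µV.
Scaled input = 5507.5986 LSBs, so code = 5508.
Reconstructed: 2.3532715 V.
Difference: -0.000171484 V → -0.171 mV.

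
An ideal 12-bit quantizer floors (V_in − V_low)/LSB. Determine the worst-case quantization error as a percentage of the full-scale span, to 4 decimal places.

0.0244 %

Truncating → worst-case error = 1 LSB = V_FS/2^12, so 100/4096 = 0.0244141 % of full scale.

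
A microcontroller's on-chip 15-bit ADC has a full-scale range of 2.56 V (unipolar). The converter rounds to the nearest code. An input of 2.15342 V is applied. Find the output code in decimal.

Full-scale span = 2.56 V; LSB = 2.56/2^15 = 78.12 µV.
(2.15342 − 0) / 7.8125e-05 = 27563.776 LSBs.
round(27563.776) = 27564.

code 27564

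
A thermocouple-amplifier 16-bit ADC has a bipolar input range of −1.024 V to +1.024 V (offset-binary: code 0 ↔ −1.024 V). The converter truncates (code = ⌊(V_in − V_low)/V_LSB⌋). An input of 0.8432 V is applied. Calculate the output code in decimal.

code 59750

With 65536 levels over 2.048 V, one step is 31.25 µV.
(0.8432 − (−1.024)) / 3.125e-05 = 59750.400 LSBs.
⌊·⌋(59750.400) = 59750.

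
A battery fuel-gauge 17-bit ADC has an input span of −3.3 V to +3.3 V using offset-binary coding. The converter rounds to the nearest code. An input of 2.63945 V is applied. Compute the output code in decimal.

code 117954

With 131072 levels over 6.6 V, one step is 50.35 µV.
(2.63945 − (−3.3)) / 5.0354e-05 = 117953.877 LSBs.
So the output code is 117954.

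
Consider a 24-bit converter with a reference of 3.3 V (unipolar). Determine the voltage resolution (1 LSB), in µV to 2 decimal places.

0.20 µV

Full-scale span = 3.3 V.
LSB = 3.3 / 2^24 = 3.3 / 16777216 = 1.96695e-07 V = 0.20 µV.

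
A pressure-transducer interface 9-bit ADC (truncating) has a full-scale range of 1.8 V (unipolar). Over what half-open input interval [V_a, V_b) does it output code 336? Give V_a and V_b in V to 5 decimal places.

[1.18125 V, 1.18477 V)

LSB = 1.8/2^9 = 3.516 mV.
V_a = V_low + 336·LSB = 1.18125 V; V_b = V_low + 337·LSB = 1.18477 V.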